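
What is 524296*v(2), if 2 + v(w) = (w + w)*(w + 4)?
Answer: 11534512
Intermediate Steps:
v(w) = -2 + 2*w*(4 + w) (v(w) = -2 + (w + w)*(w + 4) = -2 + (2*w)*(4 + w) = -2 + 2*w*(4 + w))
524296*v(2) = 524296*(-2 + 2*2² + 8*2) = 524296*(-2 + 2*4 + 16) = 524296*(-2 + 8 + 16) = 524296*22 = 11534512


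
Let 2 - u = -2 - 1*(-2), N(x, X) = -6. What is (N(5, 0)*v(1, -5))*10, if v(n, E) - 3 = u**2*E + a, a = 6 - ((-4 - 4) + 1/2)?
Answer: 210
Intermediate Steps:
u = 2 (u = 2 - (-2 - 1*(-2)) = 2 - (-2 + 2) = 2 - 1*0 = 2 + 0 = 2)
a = 27/2 (a = 6 - (-8 + 1/2) = 6 - 1*(-15/2) = 6 + 15/2 = 27/2 ≈ 13.500)
v(n, E) = 33/2 + 4*E (v(n, E) = 3 + (2**2*E + 27/2) = 3 + (4*E + 27/2) = 3 + (27/2 + 4*E) = 33/2 + 4*E)
(N(5, 0)*v(1, -5))*10 = -6*(33/2 + 4*(-5))*10 = -6*(33/2 - 20)*10 = -6*(-7/2)*10 = 21*10 = 210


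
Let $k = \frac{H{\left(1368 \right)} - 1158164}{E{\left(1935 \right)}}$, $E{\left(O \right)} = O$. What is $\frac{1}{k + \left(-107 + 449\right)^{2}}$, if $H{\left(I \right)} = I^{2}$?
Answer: $\frac{387}{45407720} \approx 8.5228 \cdot 10^{-6}$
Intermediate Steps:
$k = \frac{142652}{387}$ ($k = \frac{1368^{2} - 1158164}{1935} = \left(1871424 - 1158164\right) \frac{1}{1935} = 713260 \cdot \frac{1}{1935} = \frac{142652}{387} \approx 368.61$)
$\frac{1}{k + \left(-107 + 449\right)^{2}} = \frac{1}{\frac{142652}{387} + \left(-107 + 449\right)^{2}} = \frac{1}{\frac{142652}{387} + 342^{2}} = \frac{1}{\frac{142652}{387} + 116964} = \frac{1}{\frac{45407720}{387}} = \frac{387}{45407720}$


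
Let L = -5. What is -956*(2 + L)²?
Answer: -8604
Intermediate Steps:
-956*(2 + L)² = -956*(2 - 5)² = -956*(-3)² = -956*9 = -8604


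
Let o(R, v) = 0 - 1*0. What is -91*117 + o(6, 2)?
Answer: -10647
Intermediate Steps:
o(R, v) = 0 (o(R, v) = 0 + 0 = 0)
-91*117 + o(6, 2) = -91*117 + 0 = -10647 + 0 = -10647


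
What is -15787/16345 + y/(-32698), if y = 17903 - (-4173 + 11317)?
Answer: -692059181/534448810 ≈ -1.2949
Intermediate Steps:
y = 10759 (y = 17903 - 1*7144 = 17903 - 7144 = 10759)
-15787/16345 + y/(-32698) = -15787/16345 + 10759/(-32698) = -15787*1/16345 + 10759*(-1/32698) = -15787/16345 - 10759/32698 = -692059181/534448810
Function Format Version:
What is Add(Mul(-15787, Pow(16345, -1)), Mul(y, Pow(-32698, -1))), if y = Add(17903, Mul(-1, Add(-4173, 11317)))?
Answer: Rational(-692059181, 534448810) ≈ -1.2949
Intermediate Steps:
y = 10759 (y = Add(17903, Mul(-1, 7144)) = Add(17903, -7144) = 10759)
Add(Mul(-15787, Pow(16345, -1)), Mul(y, Pow(-32698, -1))) = Add(Mul(-15787, Pow(16345, -1)), Mul(10759, Pow(-32698, -1))) = Add(Mul(-15787, Rational(1, 16345)), Mul(10759, Rational(-1, 32698))) = Add(Rational(-15787, 16345), Rational(-10759, 32698)) = Rational(-692059181, 534448810)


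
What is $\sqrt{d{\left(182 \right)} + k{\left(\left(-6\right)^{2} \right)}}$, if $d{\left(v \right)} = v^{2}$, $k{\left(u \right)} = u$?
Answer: $2 \sqrt{8290} \approx 182.1$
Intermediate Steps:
$\sqrt{d{\left(182 \right)} + k{\left(\left(-6\right)^{2} \right)}} = \sqrt{182^{2} + \left(-6\right)^{2}} = \sqrt{33124 + 36} = \sqrt{33160} = 2 \sqrt{8290}$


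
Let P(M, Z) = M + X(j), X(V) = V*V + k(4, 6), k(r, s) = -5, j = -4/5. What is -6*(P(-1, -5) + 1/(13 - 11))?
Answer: 729/25 ≈ 29.160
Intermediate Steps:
j = -4/5 (j = -4*1/5 = -4/5 ≈ -0.80000)
X(V) = -5 + V**2 (X(V) = V*V - 5 = V**2 - 5 = -5 + V**2)
P(M, Z) = -109/25 + M (P(M, Z) = M + (-5 + (-4/5)**2) = M + (-5 + 16/25) = M - 109/25 = -109/25 + M)
-6*(P(-1, -5) + 1/(13 - 11)) = -6*((-109/25 - 1) + 1/(13 - 11)) = -6*(-134/25 + 1/2) = -6*(-243/50) = 729/25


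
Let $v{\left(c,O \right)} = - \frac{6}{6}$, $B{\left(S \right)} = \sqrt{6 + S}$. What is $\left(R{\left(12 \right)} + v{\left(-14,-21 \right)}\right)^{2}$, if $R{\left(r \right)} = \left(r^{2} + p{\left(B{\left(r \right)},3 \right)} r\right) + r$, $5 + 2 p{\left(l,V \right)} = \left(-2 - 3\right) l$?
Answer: $31825 - 22500 \sqrt{2} \approx 5.1948$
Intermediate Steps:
$v{\left(c,O \right)} = -1$ ($v{\left(c,O \right)} = \left(-6\right) \frac{1}{6} = -1$)
$p{\left(l,V \right)} = - \frac{5}{2} - \frac{5 l}{2}$ ($p{\left(l,V \right)} = - \frac{5}{2} + \frac{\left(-2 - 3\right) l}{2} = - \frac{5}{2} + \frac{\left(-5\right) l}{2} = - \frac{5}{2} - \frac{5 l}{2}$)
$R{\left(r \right)} = r + r^{2} + r \left(- \frac{5}{2} - \frac{5 \sqrt{6 + r}}{2}\right)$ ($R{\left(r \right)} = \left(r^{2} + \left(- \frac{5}{2} - \frac{5 \sqrt{6 + r}}{2}\right) r\right) + r = \left(r^{2} + r \left(- \frac{5}{2} - \frac{5 \sqrt{6 + r}}{2}\right)\right) + r = r + r^{2} + r \left(- \frac{5}{2} - \frac{5 \sqrt{6 + r}}{2}\right)$)
$\left(R{\left(12 \right)} + v{\left(-14,-21 \right)}\right)^{2} = \left(\frac{1}{2} \cdot 12 \left(-3 - 5 \sqrt{6 + 12} + 2 \cdot 12\right) - 1\right)^{2} = \left(\frac{1}{2} \cdot 12 \left(-3 - 5 \sqrt{18} + 24\right) - 1\right)^{2} = \left(\frac{1}{2} \cdot 12 \left(-3 - 5 \cdot 3 \sqrt{2} + 24\right) - 1\right)^{2} = \left(\frac{1}{2} \cdot 12 \left(-3 - 15 \sqrt{2} + 24\right) - 1\right)^{2} = \left(\frac{1}{2} \cdot 12 \left(21 - 15 \sqrt{2}\right) - 1\right)^{2} = \left(\left(126 - 90 \sqrt{2}\right) - 1\right)^{2} = \left(125 - 90 \sqrt{2}\right)^{2}$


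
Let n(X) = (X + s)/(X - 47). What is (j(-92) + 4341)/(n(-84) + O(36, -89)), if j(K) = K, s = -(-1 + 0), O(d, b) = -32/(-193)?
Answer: 107427467/20211 ≈ 5315.3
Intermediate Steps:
O(d, b) = 32/193 (O(d, b) = -32*(-1/193) = 32/193)
s = 1 (s = -1*(-1) = 1)
n(X) = (1 + X)/(-47 + X) (n(X) = (X + 1)/(X - 47) = (1 + X)/(-47 + X))
(j(-92) + 4341)/(n(-84) + O(36, -89)) = (-92 + 4341)/((1 - 84)/(-47 - 84) + 32/193) = 4249/(-83/(-131) + 32/193) = 4249/(-1/131*(-83) + 32/193) = 4249/(83/131 + 32/193) = 4249/(20211/25283) = 4249*(25283/20211) = 107427467/20211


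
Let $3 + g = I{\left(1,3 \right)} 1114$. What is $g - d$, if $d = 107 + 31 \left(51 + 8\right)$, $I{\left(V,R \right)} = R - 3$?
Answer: $-1939$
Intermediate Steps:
$I{\left(V,R \right)} = -3 + R$ ($I{\left(V,R \right)} = R - 3 = -3 + R$)
$g = -3$ ($g = -3 + \left(-3 + 3\right) 1114 = -3 + 0 \cdot 1114 = -3 + 0 = -3$)
$d = 1936$ ($d = 107 + 31 \cdot 59 = 107 + 1829 = 1936$)
$g - d = -3 - 1936 = -1939$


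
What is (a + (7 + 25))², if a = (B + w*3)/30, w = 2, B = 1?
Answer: 935089/900 ≈ 1039.0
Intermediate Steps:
a = 7/30 (a = (1 + 2*3)/30 = (1 + 6)*(1/30) = 7*(1/30) = 7/30 ≈ 0.23333)
(a + (7 + 25))² = (7/30 + (7 + 25))² = (7/30 + 32)² = (967/30)² = 935089/900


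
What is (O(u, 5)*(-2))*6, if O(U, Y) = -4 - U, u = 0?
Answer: 48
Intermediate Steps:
(O(u, 5)*(-2))*6 = ((-4 - 1*0)*(-2))*6 = ((-4 + 0)*(-2))*6 = -4*(-2)*6 = 8*6 = 48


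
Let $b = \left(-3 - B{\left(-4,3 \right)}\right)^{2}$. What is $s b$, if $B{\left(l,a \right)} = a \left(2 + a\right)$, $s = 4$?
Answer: $1296$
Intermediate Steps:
$b = 324$ ($b = \left(-3 - 3 \left(2 + 3\right)\right)^{2} = \left(-3 - 3 \cdot 5\right)^{2} = \left(-3 - 15\right)^{2} = \left(-18\right)^{2} = 324$)
$s b = 4 \cdot 324 = 1296$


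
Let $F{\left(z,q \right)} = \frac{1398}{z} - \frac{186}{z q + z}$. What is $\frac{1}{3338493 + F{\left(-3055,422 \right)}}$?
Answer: $\frac{430755}{1438072355159} \approx 2.9954 \cdot 10^{-7}$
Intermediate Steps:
$F{\left(z,q \right)} = - \frac{186}{z + q z} + \frac{1398}{z}$ ($F{\left(z,q \right)} = \frac{1398}{z} - \frac{186}{q z + z} = \frac{1398}{z} - \frac{186}{z + q z} = - \frac{186}{z + q z} + \frac{1398}{z}$)
$\frac{1}{3338493 + F{\left(-3055,422 \right)}} = \frac{1}{3338493 + \frac{6 \left(202 + 233 \cdot 422\right)}{\left(-3055\right) \left(1 + 422\right)}} = \frac{1}{3338493 + 6 \left(- \frac{1}{3055}\right) \frac{1}{423} \left(202 + 98326\right)} = \frac{1}{3338493 + 6 \left(- \frac{1}{3055}\right) \frac{1}{423} \cdot 98528} = \frac{1}{3338493 - \frac{197056}{430755}} = \frac{1}{\frac{1438072355159}{430755}} = \frac{430755}{1438072355159}$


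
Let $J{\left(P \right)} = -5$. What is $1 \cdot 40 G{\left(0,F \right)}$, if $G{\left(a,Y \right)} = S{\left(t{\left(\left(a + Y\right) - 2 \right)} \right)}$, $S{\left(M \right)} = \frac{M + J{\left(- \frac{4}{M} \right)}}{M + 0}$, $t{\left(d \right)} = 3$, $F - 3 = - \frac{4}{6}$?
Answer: $- \frac{80}{3} \approx -26.667$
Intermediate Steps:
$F = \frac{7}{3}$ ($F = 3 - \frac{4}{6} = 3 - \frac{2}{3} = \frac{7}{3} \approx 2.3333$)
$S{\left(M \right)} = \frac{-5 + M}{M}$ ($S{\left(M \right)} = \frac{M - 5}{M + 0} = \frac{-5 + M}{M}$)
$G{\left(a,Y \right)} = - \frac{2}{3}$ ($G{\left(a,Y \right)} = \frac{-5 + 3}{3} = \frac{1}{3} \left(-2\right) = - \frac{2}{3}$)
$1 \cdot 40 G{\left(0,F \right)} = 1 \cdot 40 \left(- \frac{2}{3}\right) = 40 \left(- \frac{2}{3}\right) = - \frac{80}{3}$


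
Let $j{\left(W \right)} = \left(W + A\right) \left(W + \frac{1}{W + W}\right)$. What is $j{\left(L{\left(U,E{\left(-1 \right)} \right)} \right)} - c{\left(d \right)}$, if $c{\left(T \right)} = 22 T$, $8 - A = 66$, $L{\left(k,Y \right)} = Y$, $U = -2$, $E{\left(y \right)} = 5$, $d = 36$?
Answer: $- \frac{10623}{10} \approx -1062.3$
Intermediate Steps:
$A = -58$ ($A = 8 - 66 = -58$)
$j{\left(W \right)} = \left(-58 + W\right) \left(W + \frac{1}{2 W}\right)$ ($j{\left(W \right)} = \left(W - 58\right) \left(W + \frac{1}{W + W}\right) = \left(-58 + W\right) \left(W + \frac{1}{2 W}\right)$)
$j{\left(L{\left(U,E{\left(-1 \right)} \right)} \right)} - c{\left(d \right)} = \left(\frac{1}{2} + 5^{2} - 290 - \frac{29}{5}\right) - 22 \cdot 36 = \left(\frac{1}{2} + 25 - 290 - \frac{29}{5}\right) - 792 = - \frac{2703}{10} - 792 = - \frac{10623}{10}$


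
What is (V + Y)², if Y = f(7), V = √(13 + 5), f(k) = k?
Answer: 67 + 42*√2 ≈ 126.40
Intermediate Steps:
V = 3*√2 (V = √18 = 3*√2 ≈ 4.2426)
Y = 7
(V + Y)² = (3*√2 + 7)² = (7 + 3*√2)²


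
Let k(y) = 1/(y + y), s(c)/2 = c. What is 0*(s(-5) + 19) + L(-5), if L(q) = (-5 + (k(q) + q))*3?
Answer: -303/10 ≈ -30.300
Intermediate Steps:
s(c) = 2*c
k(y) = 1/(2*y)
L(q) = -15 + 3*q + 3/(2*q) (L(q) = (-5 + (1/(2*q) + q))*3 = (-5 + (q + 1/(2*q)))*3 = (-5 + q + 1/(2*q))*3 = -15 + 3*q + 3/(2*q))
0*(s(-5) + 19) + L(-5) = 0*(2*(-5) + 19) + (-15 + 3*(-5) + (3/2)/(-5)) = 0*(-10 + 19) + (-15 - 15 + (3/2)*(-⅕)) = 0*9 + (-15 - 15 - 3/10) = 0 - 303/10 = -303/10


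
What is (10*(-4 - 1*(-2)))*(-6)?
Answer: 120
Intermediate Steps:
(10*(-4 - 1*(-2)))*(-6) = (10*(-4 + 2))*(-6) = (10*(-2))*(-6) = -20*(-6) = 120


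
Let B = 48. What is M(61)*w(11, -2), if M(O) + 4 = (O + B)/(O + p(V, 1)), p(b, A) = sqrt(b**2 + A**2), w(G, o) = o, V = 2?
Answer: 8215/1858 + 109*sqrt(5)/1858 ≈ 4.5526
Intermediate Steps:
p(b, A) = sqrt(A**2 + b**2)
M(O) = -4 + (48 + O)/(O + sqrt(5)) (M(O) = -4 + (O + 48)/(O + sqrt(1**2 + 2**2)) = -4 + (48 + O)/(O + sqrt(1 + 4)) = -4 + (48 + O)/(O + sqrt(5)))
M(61)*w(11, -2) = ((48 - 4*sqrt(5) - 3*61)/(61 + sqrt(5)))*(-2) = ((48 - 4*sqrt(5) - 183)/(61 + sqrt(5)))*(-2) = ((-135 - 4*sqrt(5))/(61 + sqrt(5)))*(-2) = -2*(-135 - 4*sqrt(5))/(61 + sqrt(5))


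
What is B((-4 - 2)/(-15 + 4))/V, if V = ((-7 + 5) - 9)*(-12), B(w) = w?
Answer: 1/242 ≈ 0.0041322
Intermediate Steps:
V = 132 (V = (-2 - 9)*(-12) = -11*(-12) = 132)
B((-4 - 2)/(-15 + 4))/V = ((-4 - 2)/(-15 + 4))/132 = -6/(-11)*(1/132) = -6*(-1/11)*(1/132) = (6/11)*(1/132) = 1/242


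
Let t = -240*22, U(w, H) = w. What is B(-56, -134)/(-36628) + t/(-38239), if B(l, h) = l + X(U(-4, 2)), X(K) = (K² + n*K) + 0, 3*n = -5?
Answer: 146002855/1050463569 ≈ 0.13899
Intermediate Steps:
n = -5/3 (n = (⅓)*(-5) = -5/3 ≈ -1.6667)
X(K) = K² - 5*K/3 (X(K) = (K² - 5*K/3) + 0 = K² - 5*K/3)
B(l, h) = 68/3 + l (B(l, h) = l + (⅓)*(-4)*(-5 + 3*(-4)) = l + (⅓)*(-4)*(-5 - 12) = l + (⅓)*(-4)*(-17) = l + 68/3 = 68/3 + l)
t = -5280
B(-56, -134)/(-36628) + t/(-38239) = (68/3 - 56)/(-36628) - 5280/(-38239) = -100/3*(-1/36628) - 5280*(-1/38239) = 25/27471 + 5280/38239 = 146002855/1050463569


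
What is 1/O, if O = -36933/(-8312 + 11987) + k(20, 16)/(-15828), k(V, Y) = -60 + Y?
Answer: -4847325/48701152 ≈ -0.099532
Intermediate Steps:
O = -48701152/4847325 (O = -36933/(-8312 + 11987) + (-60 + 16)/(-15828) = -36933/3675 - 44*(-1/15828) = -36933*1/3675 + 11/3957 = -12311/1225 + 11/3957 = -48701152/4847325 ≈ -10.047)
1/O = 1/(-48701152/4847325) = -4847325/48701152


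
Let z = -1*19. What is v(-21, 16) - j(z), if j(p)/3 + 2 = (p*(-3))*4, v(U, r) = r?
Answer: -662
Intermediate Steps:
z = -19
j(p) = -6 - 36*p (j(p) = -6 + 3*((p*(-3))*4) = -6 + 3*(-3*p*4) = -6 + 3*(-12*p) = -6 - 36*p)
v(-21, 16) - j(z) = 16 - (-6 - 36*(-19)) = 16 - (-6 + 684) = 16 - 1*678 = 16 - 678 = -662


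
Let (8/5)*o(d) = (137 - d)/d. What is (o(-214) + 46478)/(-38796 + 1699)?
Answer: -79568581/63510064 ≈ -1.2528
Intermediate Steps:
o(d) = 5*(137 - d)/(8*d) (o(d) = 5*((137 - d)/d)/8 = 5*(137 - d)/(8*d))
(o(-214) + 46478)/(-38796 + 1699) = ((5/8)*(137 - 1*(-214))/(-214) + 46478)/(-38796 + 1699) = ((5/8)*(-1/214)*(137 + 214) + 46478)/(-37097) = ((5/8)*(-1/214)*351 + 46478)*(-1/37097) = (-1755/1712 + 46478)*(-1/37097) = (79568581/1712)*(-1/37097) = -79568581/63510064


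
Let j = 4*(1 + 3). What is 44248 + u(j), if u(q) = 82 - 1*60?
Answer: 44270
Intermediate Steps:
j = 16 (j = 4*4 = 16)
u(q) = 22 (u(q) = 82 - 60 = 22)
44248 + u(j) = 44248 + 22 = 44270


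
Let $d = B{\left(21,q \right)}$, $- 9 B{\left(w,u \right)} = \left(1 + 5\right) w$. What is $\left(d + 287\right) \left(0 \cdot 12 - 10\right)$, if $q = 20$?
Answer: $-2730$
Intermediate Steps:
$B{\left(w,u \right)} = - \frac{2 w}{3}$ ($B{\left(w,u \right)} = - \frac{\left(1 + 5\right) w}{9} = - \frac{6 w}{9} = - \frac{2 w}{3}$)
$d = -14$ ($d = \left(- \frac{2}{3}\right) 21 = -14$)
$\left(d + 287\right) \left(0 \cdot 12 - 10\right) = \left(-14 + 287\right) \left(0 \cdot 12 - 10\right) = 273 \left(0 - 10\right) = 273 \left(-10\right) = -2730$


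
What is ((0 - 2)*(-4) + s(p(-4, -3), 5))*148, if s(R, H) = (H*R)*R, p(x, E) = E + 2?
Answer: 1924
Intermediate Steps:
p(x, E) = 2 + E
s(R, H) = H*R²
((0 - 2)*(-4) + s(p(-4, -3), 5))*148 = ((0 - 2)*(-4) + 5*(2 - 3)²)*148 = (-2*(-4) + 5*(-1)²)*148 = (8 + 5*1)*148 = (8 + 5)*148 = 13*148 = 1924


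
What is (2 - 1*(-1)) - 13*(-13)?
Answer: 172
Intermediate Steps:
(2 - 1*(-1)) - 13*(-13) = (2 + 1) + 169 = 3 + 169 = 172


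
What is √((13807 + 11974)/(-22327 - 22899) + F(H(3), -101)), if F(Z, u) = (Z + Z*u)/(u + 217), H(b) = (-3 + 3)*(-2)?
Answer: I*√1165971506/45226 ≈ 0.75502*I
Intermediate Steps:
H(b) = 0 (H(b) = 0*(-2) = 0)
F(Z, u) = (Z + Z*u)/(217 + u)
√((13807 + 11974)/(-22327 - 22899) + F(H(3), -101)) = √((13807 + 11974)/(-22327 - 22899) + 0*(1 - 101)/(217 - 101)) = √(25781/(-45226) + 0*(-100)/116) = √(25781*(-1/45226) + 0*(1/116)*(-100)) = √(-25781/45226 + 0) = √(-25781/45226) = I*√1165971506/45226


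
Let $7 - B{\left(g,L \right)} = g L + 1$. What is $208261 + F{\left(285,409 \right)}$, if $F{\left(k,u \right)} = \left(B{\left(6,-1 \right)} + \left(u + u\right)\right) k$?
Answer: $444811$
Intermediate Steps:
$B{\left(g,L \right)} = 6 - L g$ ($B{\left(g,L \right)} = 7 - \left(g L + 1\right) = 7 - \left(L g + 1\right) = 7 - \left(1 + L g\right) = 6 - L g$)
$F{\left(k,u \right)} = k \left(12 + 2 u\right)$ ($F{\left(k,u \right)} = \left(\left(6 - \left(-1\right) 6\right) + \left(u + u\right)\right) k = \left(\left(6 + 6\right) + 2 u\right) k = \left(12 + 2 u\right) k = k \left(12 + 2 u\right)$)
$208261 + F{\left(285,409 \right)} = 208261 + 2 \cdot 285 \left(6 + 409\right) = 208261 + 2 \cdot 285 \cdot 415 = 208261 + 236550 = 444811$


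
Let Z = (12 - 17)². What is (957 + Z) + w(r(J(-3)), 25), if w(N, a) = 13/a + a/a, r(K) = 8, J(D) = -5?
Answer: 24588/25 ≈ 983.52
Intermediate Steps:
w(N, a) = 1 + 13/a (w(N, a) = 13/a + 1 = 1 + 13/a)
Z = 25 (Z = (-5)² = 25)
(957 + Z) + w(r(J(-3)), 25) = (957 + 25) + (13 + 25)/25 = 982 + (1/25)*38 = 982 + 38/25 = 24588/25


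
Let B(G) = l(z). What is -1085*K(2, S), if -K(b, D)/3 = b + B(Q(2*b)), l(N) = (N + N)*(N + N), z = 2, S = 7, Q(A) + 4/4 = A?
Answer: 58590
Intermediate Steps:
Q(A) = -1 + A
l(N) = 4*N**2 (l(N) = (2*N)*(2*N) = 4*N**2)
B(G) = 16 (B(G) = 4*2**2 = 4*4 = 16)
K(b, D) = -48 - 3*b (K(b, D) = -3*(b + 16) = -3*(16 + b) = -48 - 3*b)
-1085*K(2, S) = -1085*(-48 - 3*2) = -1085*(-48 - 6) = -1085*(-54) = 58590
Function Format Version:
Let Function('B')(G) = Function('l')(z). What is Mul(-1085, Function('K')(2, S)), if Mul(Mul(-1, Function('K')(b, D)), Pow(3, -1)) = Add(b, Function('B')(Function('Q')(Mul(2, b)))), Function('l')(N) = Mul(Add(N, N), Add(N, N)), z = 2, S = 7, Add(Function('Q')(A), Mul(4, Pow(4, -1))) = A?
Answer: 58590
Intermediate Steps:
Function('Q')(A) = Add(-1, A)
Function('l')(N) = Mul(4, Pow(N, 2)) (Function('l')(N) = Mul(Mul(2, N), Mul(2, N)) = Mul(4, Pow(N, 2)))
Function('B')(G) = 16 (Function('B')(G) = Mul(4, Pow(2, 2)) = Mul(4, 4) = 16)
Function('K')(b, D) = Add(-48, Mul(-3, b)) (Function('K')(b, D) = Mul(-3, Add(b, 16)) = Mul(-3, Add(16, b)) = Add(-48, Mul(-3, b)))
Mul(-1085, Function('K')(2, S)) = Mul(-1085, Add(-48, Mul(-3, 2))) = Mul(-1085, Add(-48, -6)) = Mul(-1085, -54) = 58590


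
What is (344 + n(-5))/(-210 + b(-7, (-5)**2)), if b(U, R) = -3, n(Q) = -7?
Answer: -337/213 ≈ -1.5822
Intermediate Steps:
(344 + n(-5))/(-210 + b(-7, (-5)**2)) = (344 - 7)/(-210 - 3) = 337/(-213) = 337*(-1/213) = -337/213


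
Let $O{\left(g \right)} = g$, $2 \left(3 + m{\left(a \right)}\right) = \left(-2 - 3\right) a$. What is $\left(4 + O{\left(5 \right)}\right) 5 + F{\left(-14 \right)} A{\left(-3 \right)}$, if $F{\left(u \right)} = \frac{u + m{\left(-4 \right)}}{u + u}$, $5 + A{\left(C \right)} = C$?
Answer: $43$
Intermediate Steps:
$m{\left(a \right)} = -3 - \frac{5 a}{2}$ ($m{\left(a \right)} = -3 + \frac{\left(-2 - 3\right) a}{2} = -3 + \frac{\left(-5\right) a}{2} = -3 - \frac{5 a}{2}$)
$A{\left(C \right)} = -5 + C$
$F{\left(u \right)} = \frac{7 + u}{2 u}$ ($F{\left(u \right)} = \frac{u - -7}{u + u} = \frac{u + \left(-3 + 10\right)}{2 u} = \left(u + 7\right) \frac{1}{2 u} = \left(7 + u\right) \frac{1}{2 u} = \frac{7 + u}{2 u}$)
$\left(4 + O{\left(5 \right)}\right) 5 + F{\left(-14 \right)} A{\left(-3 \right)} = \left(4 + 5\right) 5 + \frac{7 - 14}{2 \left(-14\right)} \left(-5 - 3\right) = 9 \cdot 5 + \frac{1}{2} \left(- \frac{1}{14}\right) \left(-7\right) \left(-8\right) = 45 + \frac{1}{4} \left(-8\right) = 45 - 2 = 43$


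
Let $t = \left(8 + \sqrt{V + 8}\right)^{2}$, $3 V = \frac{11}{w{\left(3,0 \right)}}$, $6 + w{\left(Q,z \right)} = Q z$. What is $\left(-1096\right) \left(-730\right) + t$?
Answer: $\frac{14402725}{18} + \frac{8 \sqrt{266}}{3} \approx 8.002 \cdot 10^{5}$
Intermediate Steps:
$w{\left(Q,z \right)} = -6 + Q z$
$V = - \frac{11}{18}$ ($V = \frac{11 \frac{1}{-6 + 3 \cdot 0}}{3} = \frac{11 \frac{1}{-6 + 0}}{3} = \frac{11 \frac{1}{-6}}{3} = \frac{11 \left(- \frac{1}{6}\right)}{3} = \frac{1}{3} \left(- \frac{11}{6}\right) = - \frac{11}{18} \approx -0.61111$)
$t = \left(8 + \frac{\sqrt{266}}{6}\right)^{2}$ ($t = \left(8 + \sqrt{- \frac{11}{18} + 8}\right)^{2} = \left(8 + \sqrt{\frac{133}{18}}\right)^{2} = \left(8 + \frac{\sqrt{266}}{6}\right)^{2} \approx 114.88$)
$\left(-1096\right) \left(-730\right) + t = \left(-1096\right) \left(-730\right) + \frac{\left(48 + \sqrt{266}\right)^{2}}{36} = 800080 + \frac{\left(48 + \sqrt{266}\right)^{2}}{36}$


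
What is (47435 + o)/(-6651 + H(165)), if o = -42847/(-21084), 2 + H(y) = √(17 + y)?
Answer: -950582908673/133317827724 - 142880341*√182/133317827724 ≈ -7.1447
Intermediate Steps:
H(y) = -2 + √(17 + y)
o = 6121/3012 (o = -42847*(-1/21084) = 6121/3012 ≈ 2.0322)
(47435 + o)/(-6651 + H(165)) = (47435 + 6121/3012)/(-6651 + (-2 + √(17 + 165))) = 142880341/(3012*(-6651 + (-2 + √182))) = 142880341/(3012*(-6653 + √182))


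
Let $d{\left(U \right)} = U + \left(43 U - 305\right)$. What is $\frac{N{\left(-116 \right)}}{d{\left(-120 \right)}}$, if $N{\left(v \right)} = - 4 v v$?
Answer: $\frac{53824}{5585} \approx 9.6372$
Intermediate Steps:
$N{\left(v \right)} = - 4 v^{2}$
$d{\left(U \right)} = -305 + 44 U$ ($d{\left(U \right)} = U + \left(-305 + 43 U\right) = -305 + 44 U$)
$\frac{N{\left(-116 \right)}}{d{\left(-120 \right)}} = \frac{\left(-4\right) \left(-116\right)^{2}}{-305 + 44 \left(-120\right)} = \frac{\left(-4\right) 13456}{-305 - 5280} = - \frac{53824}{-5585} = \left(-53824\right) \left(- \frac{1}{5585}\right) = \frac{53824}{5585}$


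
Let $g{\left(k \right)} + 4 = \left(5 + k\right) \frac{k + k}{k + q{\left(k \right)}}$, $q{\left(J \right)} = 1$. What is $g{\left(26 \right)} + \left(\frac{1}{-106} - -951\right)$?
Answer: $\frac{2881159}{2862} \approx 1006.7$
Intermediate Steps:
$g{\left(k \right)} = -4 + \frac{2 k \left(5 + k\right)}{1 + k}$ ($g{\left(k \right)} = -4 + \left(5 + k\right) \frac{k + k}{k + 1} = -4 + \left(5 + k\right) \frac{2 k}{1 + k} = -4 + \frac{2 k \left(5 + k\right)}{1 + k}$)
$g{\left(26 \right)} + \left(\frac{1}{-106} - -951\right) = \frac{2 \left(-2 + 26^{2} + 3 \cdot 26\right)}{1 + 26} + \left(\frac{1}{-106} - -951\right) = \frac{2 \left(-2 + 676 + 78\right)}{27} + \left(- \frac{1}{106} + 951\right) = 2 \cdot \frac{1}{27} \cdot 752 + \frac{100805}{106} = \frac{1504}{27} + \frac{100805}{106} = \frac{2881159}{2862}$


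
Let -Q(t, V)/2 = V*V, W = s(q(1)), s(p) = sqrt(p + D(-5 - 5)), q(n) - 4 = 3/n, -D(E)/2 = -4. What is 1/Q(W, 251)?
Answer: -1/126002 ≈ -7.9364e-6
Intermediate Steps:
D(E) = 8 (D(E) = -2*(-4) = 8)
q(n) = 4 + 3/n
s(p) = sqrt(8 + p) (s(p) = sqrt(p + 8) = sqrt(8 + p))
W = sqrt(15) (W = sqrt(8 + (4 + 3/1)) = sqrt(8 + (4 + 3*1)) = sqrt(8 + (4 + 3)) = sqrt(8 + 7) = sqrt(15) ≈ 3.8730)
Q(t, V) = -2*V**2 (Q(t, V) = -2*V*V = -2*V**2)
1/Q(W, 251) = 1/(-2*251**2) = 1/(-2*63001) = 1/(-126002) = -1/126002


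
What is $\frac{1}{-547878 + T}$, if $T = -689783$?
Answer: $- \frac{1}{1237661} \approx -8.0798 \cdot 10^{-7}$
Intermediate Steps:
$\frac{1}{-547878 + T} = \frac{1}{-547878 - 689783} = \frac{1}{-1237661} = - \frac{1}{1237661}$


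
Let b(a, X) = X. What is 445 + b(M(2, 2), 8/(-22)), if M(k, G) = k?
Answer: 4891/11 ≈ 444.64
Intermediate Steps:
445 + b(M(2, 2), 8/(-22)) = 445 + 8/(-22) = 445 + 8*(-1/22) = 445 - 4/11 = 4891/11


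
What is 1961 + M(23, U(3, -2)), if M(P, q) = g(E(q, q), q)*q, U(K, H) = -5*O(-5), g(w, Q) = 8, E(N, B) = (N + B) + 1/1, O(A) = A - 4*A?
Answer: 1361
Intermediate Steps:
O(A) = -3*A
E(N, B) = 1 + B + N (E(N, B) = (B + N) + 1 = 1 + B + N)
U(K, H) = -75 (U(K, H) = -(-15)*(-5) = -5*15 = -75)
M(P, q) = 8*q
1961 + M(23, U(3, -2)) = 1961 + 8*(-75) = 1961 - 600 = 1361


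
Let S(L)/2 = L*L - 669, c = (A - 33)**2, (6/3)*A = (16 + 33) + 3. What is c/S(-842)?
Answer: 1/28910 ≈ 3.4590e-5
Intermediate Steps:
A = 26 (A = ((16 + 33) + 3)/2 = (49 + 3)/2 = (1/2)*52 = 26)
c = 49 (c = (26 - 33)**2 = (-7)**2 = 49)
S(L) = -1338 + 2*L**2 (S(L) = 2*(L*L - 669) = 2*(L**2 - 669) = 2*(-669 + L**2) = -1338 + 2*L**2)
c/S(-842) = 49/(-1338 + 2*(-842)**2) = 49/(-1338 + 2*708964) = 49/(-1338 + 1417928) = 49/1416590 = 49*(1/1416590) = 1/28910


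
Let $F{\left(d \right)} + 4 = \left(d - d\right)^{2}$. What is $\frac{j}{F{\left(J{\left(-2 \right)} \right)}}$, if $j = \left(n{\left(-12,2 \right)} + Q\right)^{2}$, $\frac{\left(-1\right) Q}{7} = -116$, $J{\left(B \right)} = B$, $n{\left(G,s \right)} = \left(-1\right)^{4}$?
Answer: $- \frac{660969}{4} \approx -1.6524 \cdot 10^{5}$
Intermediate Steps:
$n{\left(G,s \right)} = 1$
$Q = 812$ ($Q = \left(-7\right) \left(-116\right) = 812$)
$F{\left(d \right)} = -4$ ($F{\left(d \right)} = -4 + \left(d - d\right)^{2} = -4 + 0^{2} = -4 + 0 = -4$)
$j = 660969$ ($j = \left(1 + 812\right)^{2} = 813^{2} = 660969$)
$\frac{j}{F{\left(J{\left(-2 \right)} \right)}} = \frac{660969}{-4} = 660969 \left(- \frac{1}{4}\right) = - \frac{660969}{4}$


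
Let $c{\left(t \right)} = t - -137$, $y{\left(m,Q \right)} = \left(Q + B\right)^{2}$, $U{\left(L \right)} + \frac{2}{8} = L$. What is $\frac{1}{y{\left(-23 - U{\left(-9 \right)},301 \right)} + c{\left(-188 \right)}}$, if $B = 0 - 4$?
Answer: $\frac{1}{88158} \approx 1.1343 \cdot 10^{-5}$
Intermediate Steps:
$B = -4$ ($B = 0 - 4 = -4$)
$U{\left(L \right)} = - \frac{1}{4} + L$
$y{\left(m,Q \right)} = \left(-4 + Q\right)^{2}$ ($y{\left(m,Q \right)} = \left(Q - 4\right)^{2} = \left(-4 + Q\right)^{2}$)
$c{\left(t \right)} = 137 + t$ ($c{\left(t \right)} = t + 137 = 137 + t$)
$\frac{1}{y{\left(-23 - U{\left(-9 \right)},301 \right)} + c{\left(-188 \right)}} = \frac{1}{\left(-4 + 301\right)^{2} + \left(137 - 188\right)} = \frac{1}{297^{2} - 51} = \frac{1}{88209 - 51} = \frac{1}{88158}$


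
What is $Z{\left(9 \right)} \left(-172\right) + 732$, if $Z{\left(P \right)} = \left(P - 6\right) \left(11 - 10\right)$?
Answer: $216$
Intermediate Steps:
$Z{\left(P \right)} = -6 + P$ ($Z{\left(P \right)} = \left(-6 + P\right) 1 = -6 + P$)
$Z{\left(9 \right)} \left(-172\right) + 732 = \left(-6 + 9\right) \left(-172\right) + 732 = 3 \left(-172\right) + 732 = -516 + 732 = 216$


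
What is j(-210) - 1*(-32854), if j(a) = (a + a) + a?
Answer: 32224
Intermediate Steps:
j(a) = 3*a (j(a) = 2*a + a = 3*a)
j(-210) - 1*(-32854) = 3*(-210) - 1*(-32854) = -630 + 32854 = 32224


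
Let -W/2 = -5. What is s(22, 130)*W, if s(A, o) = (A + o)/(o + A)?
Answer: 10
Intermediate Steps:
W = 10 (W = -2*(-5) = 10)
s(A, o) = 1 (s(A, o) = (A + o)/(A + o) = 1)
s(22, 130)*W = 1*10 = 10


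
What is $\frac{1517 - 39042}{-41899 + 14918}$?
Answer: $\frac{37525}{26981} \approx 1.3908$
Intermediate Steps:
$\frac{1517 - 39042}{-41899 + 14918} = - \frac{37525}{-26981} = \left(-37525\right) \left(- \frac{1}{26981}\right) = \frac{37525}{26981}$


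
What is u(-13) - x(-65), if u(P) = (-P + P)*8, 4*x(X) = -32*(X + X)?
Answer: -1040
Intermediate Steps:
x(X) = -16*X (x(X) = (-32*(X + X))/4 = (-64*X)/4 = -16*X)
u(P) = 0 (u(P) = 0*8 = 0)
u(-13) - x(-65) = 0 - (-16)*(-65) = 0 - 1*1040 = 0 - 1040 = -1040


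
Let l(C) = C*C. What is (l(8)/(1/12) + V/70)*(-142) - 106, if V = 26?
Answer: -3822516/35 ≈ -1.0921e+5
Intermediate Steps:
l(C) = C²
(l(8)/(1/12) + V/70)*(-142) - 106 = (8²/(1/12) + 26/70)*(-142) - 106 = (64/(1/12) + 26*(1/70))*(-142) - 106 = (64*12 + 13/35)*(-142) - 106 = (768 + 13/35)*(-142) - 106 = (26893/35)*(-142) - 106 = -3818806/35 - 106 = -3822516/35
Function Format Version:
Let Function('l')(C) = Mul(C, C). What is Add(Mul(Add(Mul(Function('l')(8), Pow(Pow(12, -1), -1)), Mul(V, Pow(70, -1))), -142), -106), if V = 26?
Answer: Rational(-3822516, 35) ≈ -1.0921e+5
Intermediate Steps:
Function('l')(C) = Pow(C, 2)
Add(Mul(Add(Mul(Function('l')(8), Pow(Pow(12, -1), -1)), Mul(V, Pow(70, -1))), -142), -106) = Add(Mul(Add(Mul(Pow(8, 2), Pow(Pow(12, -1), -1)), Mul(26, Pow(70, -1))), -142), -106) = Add(Mul(Add(Mul(64, Pow(Rational(1, 12), -1)), Mul(26, Rational(1, 70))), -142), -106) = Add(Mul(Add(Mul(64, 12), Rational(13, 35)), -142), -106) = Add(Mul(Add(768, Rational(13, 35)), -142), -106) = Add(Mul(Rational(26893, 35), -142), -106) = Add(Rational(-3818806, 35), -106) = Rational(-3822516, 35)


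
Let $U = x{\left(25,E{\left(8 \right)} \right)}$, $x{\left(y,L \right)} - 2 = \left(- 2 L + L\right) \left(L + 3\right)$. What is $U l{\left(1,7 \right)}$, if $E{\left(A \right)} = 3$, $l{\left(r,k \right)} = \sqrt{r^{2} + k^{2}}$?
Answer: $- 80 \sqrt{2} \approx -113.14$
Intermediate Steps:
$l{\left(r,k \right)} = \sqrt{k^{2} + r^{2}}$
$x{\left(y,L \right)} = 2 - L \left(3 + L\right)$ ($x{\left(y,L \right)} = 2 + \left(- 2 L + L\right) \left(L + 3\right) = 2 + - L \left(3 + L\right) = 2 - L \left(3 + L\right)$)
$U = -16$ ($U = 2 - 3^{2} - 9 = 2 - 9 - 9 = -16$)
$U l{\left(1,7 \right)} = - 16 \sqrt{7^{2} + 1^{2}} = - 16 \sqrt{49 + 1} = - 16 \sqrt{50} = - 16 \cdot 5 \sqrt{2} = - 80 \sqrt{2}$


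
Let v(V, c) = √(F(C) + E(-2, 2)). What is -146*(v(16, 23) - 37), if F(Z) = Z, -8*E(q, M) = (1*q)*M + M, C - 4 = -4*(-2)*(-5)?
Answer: 5402 - 73*I*√143 ≈ 5402.0 - 872.95*I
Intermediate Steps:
C = -36 (C = 4 - 4*(-2)*(-5) = 4 + 8*(-5) = 4 - 40 = -36)
E(q, M) = -M/8 - M*q/8 (E(q, M) = -((1*q)*M + M)/8 = -(q*M + M)/8 = -(M*q + M)/8 = -(M + M*q)/8 = -M/8 - M*q/8)
v(V, c) = I*√143/2 (v(V, c) = √(-36 - ⅛*2*(1 - 2)) = √(-36 - ⅛*2*(-1)) = √(-36 + ¼) = √(-143/4) = I*√143/2)
-146*(v(16, 23) - 37) = -146*(I*√143/2 - 37) = -146*(-37 + I*√143/2) = 5402 - 73*I*√143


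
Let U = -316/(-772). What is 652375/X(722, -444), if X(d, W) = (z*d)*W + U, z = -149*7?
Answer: 125908375/64530017911 ≈ 0.0019512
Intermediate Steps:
U = 79/193 (U = -316*(-1/772) = 79/193 ≈ 0.40933)
z = -1043
X(d, W) = 79/193 - 1043*W*d (X(d, W) = (-1043*d)*W + 79/193 = -1043*W*d + 79/193 = 79/193 - 1043*W*d)
652375/X(722, -444) = 652375/(79/193 - 1043*(-444)*722) = 652375/(79/193 + 334352424) = 652375/(64530017911/193) = 652375*(193/64530017911) = 125908375/64530017911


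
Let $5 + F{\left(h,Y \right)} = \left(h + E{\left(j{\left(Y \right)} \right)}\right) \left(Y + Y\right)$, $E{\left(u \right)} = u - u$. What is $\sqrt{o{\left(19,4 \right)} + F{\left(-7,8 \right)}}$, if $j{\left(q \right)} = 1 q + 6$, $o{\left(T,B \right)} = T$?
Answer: $7 i \sqrt{2} \approx 9.8995 i$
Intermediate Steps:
$j{\left(q \right)} = 6 + q$ ($j{\left(q \right)} = q + 6 = 6 + q$)
$E{\left(u \right)} = 0$
$F{\left(h,Y \right)} = -5 + 2 Y h$ ($F{\left(h,Y \right)} = -5 + \left(h + 0\right) \left(Y + Y\right) = -5 + h 2 Y = -5 + 2 Y h$)
$\sqrt{o{\left(19,4 \right)} + F{\left(-7,8 \right)}} = \sqrt{19 + \left(-5 + 2 \cdot 8 \left(-7\right)\right)} = \sqrt{19 - 117} = \sqrt{-98} = 7 i \sqrt{2}$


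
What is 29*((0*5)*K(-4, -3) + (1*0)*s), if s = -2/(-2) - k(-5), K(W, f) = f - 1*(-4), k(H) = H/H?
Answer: 0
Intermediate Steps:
k(H) = 1
K(W, f) = 4 + f (K(W, f) = f + 4 = 4 + f)
s = 0 (s = -2/(-2) - 1*1 = -2*(-½) - 1 = 1 - 1 = 0)
29*((0*5)*K(-4, -3) + (1*0)*s) = 29*((0*5)*(4 - 3) + (1*0)*0) = 29*(0*1 + 0*0) = 29*(0 + 0) = 29*0 = 0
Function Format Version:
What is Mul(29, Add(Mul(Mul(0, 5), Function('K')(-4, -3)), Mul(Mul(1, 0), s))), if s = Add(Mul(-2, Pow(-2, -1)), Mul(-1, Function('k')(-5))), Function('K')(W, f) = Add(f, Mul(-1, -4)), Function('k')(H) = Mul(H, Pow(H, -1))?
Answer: 0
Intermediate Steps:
Function('k')(H) = 1
Function('K')(W, f) = Add(4, f) (Function('K')(W, f) = Add(f, 4) = Add(4, f))
s = 0 (s = Add(Mul(-2, Pow(-2, -1)), Mul(-1, 1)) = Add(Mul(-2, Rational(-1, 2)), -1) = Add(1, -1) = 0)
Mul(29, Add(Mul(Mul(0, 5), Function('K')(-4, -3)), Mul(Mul(1, 0), s))) = Mul(29, Add(Mul(Mul(0, 5), Add(4, -3)), Mul(Mul(1, 0), 0))) = Mul(29, Add(Mul(0, 1), Mul(0, 0))) = Mul(29, Add(0, 0)) = Mul(29, 0) = 0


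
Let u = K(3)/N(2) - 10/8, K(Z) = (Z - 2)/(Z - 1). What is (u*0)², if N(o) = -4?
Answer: 0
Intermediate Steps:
K(Z) = (-2 + Z)/(-1 + Z)
u = -11/8 (u = ((-2 + 3)/(-1 + 3))/(-4) - 10/8 = (1/2)*(-¼) - 10*⅛ = ((½)*1)*(-¼) - 5/4 = (½)*(-¼) - 5/4 = -⅛ - 5/4 = -11/8 ≈ -1.3750)
(u*0)² = (-11/8*0)² = 0² = 0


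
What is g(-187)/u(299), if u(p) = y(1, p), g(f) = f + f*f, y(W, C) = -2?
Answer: -17391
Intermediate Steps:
g(f) = f + f²
u(p) = -2
g(-187)/u(299) = -187*(1 - 187)/(-2) = -187*(-186)*(-½) = 34782*(-½) = -17391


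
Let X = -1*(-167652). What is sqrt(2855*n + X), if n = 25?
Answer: sqrt(239027) ≈ 488.90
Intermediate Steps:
X = 167652
sqrt(2855*n + X) = sqrt(2855*25 + 167652) = sqrt(71375 + 167652) = sqrt(239027)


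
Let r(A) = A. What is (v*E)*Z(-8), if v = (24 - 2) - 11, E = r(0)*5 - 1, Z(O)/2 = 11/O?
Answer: 121/4 ≈ 30.250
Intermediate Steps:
Z(O) = 22/O (Z(O) = 2*(11/O) = 22/O)
E = -1 (E = 0*5 - 1 = 0 - 1 = -1)
v = 11 (v = 22 - 11 = 11)
(v*E)*Z(-8) = (11*(-1))*(22/(-8)) = -242*(-1)/8 = -11*(-11/4) = 121/4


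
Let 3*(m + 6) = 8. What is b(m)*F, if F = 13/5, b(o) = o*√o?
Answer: -26*I*√30/9 ≈ -15.823*I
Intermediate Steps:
m = -10/3 (m = -6 + (⅓)*8 = -6 + 8/3 = -10/3 ≈ -3.3333)
b(o) = o^(3/2)
F = 13/5 (F = 13*(⅕) = 13/5 ≈ 2.6000)
b(m)*F = (-10/3)^(3/2)*(13/5) = -10*I*√30/9*(13/5) = -26*I*√30/9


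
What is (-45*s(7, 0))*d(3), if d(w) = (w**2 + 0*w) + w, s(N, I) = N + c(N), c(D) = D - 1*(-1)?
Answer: -8100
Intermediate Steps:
c(D) = 1 + D (c(D) = D + 1 = 1 + D)
s(N, I) = 1 + 2*N (s(N, I) = N + (1 + N) = 1 + 2*N)
d(w) = w + w**2 (d(w) = (w**2 + 0) + w = w**2 + w = w + w**2)
(-45*s(7, 0))*d(3) = (-45*(1 + 2*7))*(3*(1 + 3)) = (-45*(1 + 14))*(3*4) = -45*15*12 = -675*12 = -8100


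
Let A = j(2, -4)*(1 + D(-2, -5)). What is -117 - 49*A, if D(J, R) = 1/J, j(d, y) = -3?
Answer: -87/2 ≈ -43.500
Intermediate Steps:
A = -3/2 (A = -3*(1 + 1/(-2)) = -3*(1 - ½) = -3*½ = -3/2 ≈ -1.5000)
-117 - 49*A = -117 - 49*(-3/2) = -117 + 147/2 = -87/2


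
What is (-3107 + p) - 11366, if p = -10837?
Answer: -25310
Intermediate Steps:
(-3107 + p) - 11366 = (-3107 - 10837) - 11366 = -13944 - 11366 = -25310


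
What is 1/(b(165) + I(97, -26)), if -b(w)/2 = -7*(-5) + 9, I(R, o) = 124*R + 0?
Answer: 1/11940 ≈ 8.3752e-5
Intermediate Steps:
I(R, o) = 124*R
b(w) = -88 (b(w) = -2*(-7*(-5) + 9) = -2*(35 + 9) = -2*44 = -88)
1/(b(165) + I(97, -26)) = 1/(-88 + 124*97) = 1/(-88 + 12028) = 1/11940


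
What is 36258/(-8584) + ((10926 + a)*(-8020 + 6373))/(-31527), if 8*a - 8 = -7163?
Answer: 15631387053/30069752 ≈ 519.84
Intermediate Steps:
a = -7155/8 (a = 1 + (1/8)*(-7163) = 1 - 7163/8 = -7155/8 ≈ -894.38)
36258/(-8584) + ((10926 + a)*(-8020 + 6373))/(-31527) = 36258/(-8584) + ((10926 - 7155/8)*(-8020 + 6373))/(-31527) = 36258*(-1/8584) + ((80253/8)*(-1647))*(-1/31527) = -18129/4292 - 132176691/8*(-1/31527) = -18129/4292 + 14686299/28024 = 15631387053/30069752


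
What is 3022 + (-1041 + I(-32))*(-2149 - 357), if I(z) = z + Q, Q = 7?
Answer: 2674418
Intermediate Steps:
I(z) = 7 + z (I(z) = z + 7 = 7 + z)
3022 + (-1041 + I(-32))*(-2149 - 357) = 3022 + (-1041 + (7 - 32))*(-2149 - 357) = 3022 + (-1041 - 25)*(-2506) = 3022 - 1066*(-2506) = 3022 + 2671396 = 2674418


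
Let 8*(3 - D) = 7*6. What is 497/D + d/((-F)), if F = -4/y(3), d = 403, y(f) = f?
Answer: 2929/36 ≈ 81.361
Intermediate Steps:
D = -9/4 (D = 3 - 7*6/8 = 3 - ⅛*42 = 3 - 21/4 = -9/4 ≈ -2.2500)
F = -4/3 ≈ -1.3333
497/D + d/((-F)) = 497/(-9/4) + 403/((-1*(-4/3))) = 497*(-4/9) + 403/(4/3) = -1988/9 + 403*(¾) = -1988/9 + 1209/4 = 2929/36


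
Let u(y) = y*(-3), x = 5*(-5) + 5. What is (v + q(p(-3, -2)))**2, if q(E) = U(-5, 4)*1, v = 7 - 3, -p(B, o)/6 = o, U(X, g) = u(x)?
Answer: 4096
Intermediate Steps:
x = -20 (x = -25 + 5 = -20)
u(y) = -3*y
U(X, g) = 60 (U(X, g) = -3*(-20) = 60)
p(B, o) = -6*o
v = 4
q(E) = 60 (q(E) = 60*1 = 60)
(v + q(p(-3, -2)))**2 = (4 + 60)**2 = 64**2 = 4096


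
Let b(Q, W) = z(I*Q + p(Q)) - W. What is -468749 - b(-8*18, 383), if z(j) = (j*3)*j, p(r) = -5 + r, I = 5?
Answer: -2733849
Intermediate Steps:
z(j) = 3*j² (z(j) = (3*j)*j = 3*j²)
b(Q, W) = -W + 3*(-5 + 6*Q)² (b(Q, W) = 3*(5*Q + (-5 + Q))² - W = 3*(-5 + 6*Q)² - W = -W + 3*(-5 + 6*Q)²)
-468749 - b(-8*18, 383) = -468749 - (-1*383 + 3*(-5 + 6*(-8*18))²) = -468749 - (-383 + 3*(-5 + 6*(-144))²) = -468749 - (-383 + 3*(-5 - 864)²) = -468749 - (-383 + 3*(-869)²) = -468749 - (-383 + 3*755161) = -468749 - (-383 + 2265483) = -468749 - 1*2265100 = -468749 - 2265100 = -2733849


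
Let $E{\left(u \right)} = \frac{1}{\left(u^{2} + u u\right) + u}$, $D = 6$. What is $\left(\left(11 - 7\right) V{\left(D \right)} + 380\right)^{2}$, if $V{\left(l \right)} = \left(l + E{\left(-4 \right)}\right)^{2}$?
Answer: $\frac{10617447681}{38416} \approx 2.7638 \cdot 10^{5}$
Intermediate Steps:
$E{\left(u \right)} = \frac{1}{u + 2 u^{2}}$ ($E{\left(u \right)} = \frac{1}{\left(u^{2} + u^{2}\right) + u} = \frac{1}{2 u^{2} + u} = \frac{1}{u + 2 u^{2}}$)
$V{\left(l \right)} = \left(\frac{1}{28} + l\right)^{2}$ ($V{\left(l \right)} = \left(l + \frac{1}{\left(-4\right) \left(1 + 2 \left(-4\right)\right)}\right)^{2} = \left(l - \frac{1}{4 \left(1 - 8\right)}\right)^{2} = \left(l - \frac{1}{4 \left(-7\right)}\right)^{2} = \left(l - - \frac{1}{28}\right)^{2} = \left(l + \frac{1}{28}\right)^{2} = \left(\frac{1}{28} + l\right)^{2}$)
$\left(\left(11 - 7\right) V{\left(D \right)} + 380\right)^{2} = \left(\left(11 - 7\right) \frac{\left(1 + 28 \cdot 6\right)^{2}}{784} + 380\right)^{2} = \left(4 \frac{\left(1 + 168\right)^{2}}{784} + 380\right)^{2} = \left(4 \frac{169^{2}}{784} + 380\right)^{2} = \left(4 \cdot \frac{1}{784} \cdot 28561 + 380\right)^{2} = \left(4 \cdot \frac{28561}{784} + 380\right)^{2} = \left(\frac{28561}{196} + 380\right)^{2} = \left(\frac{103041}{196}\right)^{2} = \frac{10617447681}{38416}$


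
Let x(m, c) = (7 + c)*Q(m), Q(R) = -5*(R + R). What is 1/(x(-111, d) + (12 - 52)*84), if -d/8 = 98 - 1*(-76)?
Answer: -1/1540710 ≈ -6.4905e-7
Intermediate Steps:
Q(R) = -10*R
d = -1392 (d = -8*(98 - 1*(-76)) = -8*(98 + 76) = -8*174 = -1392)
x(m, c) = -10*m*(7 + c) (x(m, c) = (7 + c)*(-10*m) = -10*m*(7 + c))
1/(x(-111, d) + (12 - 52)*84) = 1/(-10*(-111)*(7 - 1392) + (12 - 52)*84) = 1/(-10*(-111)*(-1385) - 40*84) = 1/(-1537350 - 3360) = 1/(-1540710) = -1/1540710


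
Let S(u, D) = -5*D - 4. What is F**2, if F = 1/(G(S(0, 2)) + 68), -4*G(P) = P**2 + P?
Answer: 4/2025 ≈ 0.0019753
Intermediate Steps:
S(u, D) = -4 - 5*D
G(P) = -P/4 - P**2/4 (G(P) = -(P**2 + P)/4 = -(P + P**2)/4 = -P/4 - P**2/4)
F = 2/45 (F = 1/(-(-4 - 5*2)*(1 + (-4 - 5*2))/4 + 68) = 1/(-(-4 - 10)*(1 + (-4 - 10))/4 + 68) = 1/(-1/4*(-14)*(1 - 14) + 68) = 1/(-1/4*(-14)*(-13) + 68) = 1/(-91/2 + 68) = 1/(45/2) = 2/45 ≈ 0.044444)
F**2 = (2/45)**2 = 4/2025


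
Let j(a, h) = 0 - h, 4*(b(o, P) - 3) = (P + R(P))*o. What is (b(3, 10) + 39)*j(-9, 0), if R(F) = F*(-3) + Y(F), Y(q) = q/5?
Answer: 0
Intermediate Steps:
Y(q) = q/5 (Y(q) = q*(⅕) = q/5)
R(F) = -14*F/5 (R(F) = F*(-3) + F/5 = -3*F + F/5 = -14*F/5)
b(o, P) = 3 - 9*P*o/20 (b(o, P) = 3 + ((P - 14*P/5)*o)/4 = 3 + ((-9*P/5)*o)/4 = 3 + (-9*P*o/5)/4 = 3 - 9*P*o/20)
j(a, h) = -h
(b(3, 10) + 39)*j(-9, 0) = ((3 - 9/20*10*3) + 39)*(-1*0) = ((3 - 27/2) + 39)*0 = (-21/2 + 39)*0 = (57/2)*0 = 0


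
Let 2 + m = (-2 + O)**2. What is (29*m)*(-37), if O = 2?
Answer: 2146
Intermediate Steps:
m = -2 (m = -2 + (-2 + 2)**2 = -2 + 0**2 = -2 + 0 = -2)
(29*m)*(-37) = (29*(-2))*(-37) = -58*(-37) = 2146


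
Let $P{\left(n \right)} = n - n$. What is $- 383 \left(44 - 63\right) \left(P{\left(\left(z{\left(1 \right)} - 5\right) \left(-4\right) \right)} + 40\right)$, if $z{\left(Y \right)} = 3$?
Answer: $291080$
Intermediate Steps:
$P{\left(n \right)} = 0$
$- 383 \left(44 - 63\right) \left(P{\left(\left(z{\left(1 \right)} - 5\right) \left(-4\right) \right)} + 40\right) = - 383 \left(44 - 63\right) \left(0 + 40\right) = - 383 \left(\left(-19\right) 40\right) = \left(-383\right) \left(-760\right) = 291080$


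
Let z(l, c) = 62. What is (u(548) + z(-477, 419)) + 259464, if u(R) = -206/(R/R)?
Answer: 259320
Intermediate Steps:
u(R) = -206 (u(R) = -206/1 = -206*1 = -206)
(u(548) + z(-477, 419)) + 259464 = (-206 + 62) + 259464 = -144 + 259464 = 259320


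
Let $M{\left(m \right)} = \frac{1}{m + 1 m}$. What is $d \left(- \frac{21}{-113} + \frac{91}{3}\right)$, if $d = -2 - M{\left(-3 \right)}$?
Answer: $- \frac{56903}{1017} \approx -55.952$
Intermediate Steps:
$M{\left(m \right)} = \frac{1}{2 m}$ ($M{\left(m \right)} = \frac{1}{m + m} = \frac{1}{2 m}$)
$d = - \frac{11}{6}$ ($d = -2 - \frac{1}{2 \left(-3\right)} = -2 - \frac{1}{2} \left(- \frac{1}{3}\right) = -2 - - \frac{1}{6} = -2 + \frac{1}{6} = - \frac{11}{6} \approx -1.8333$)
$d \left(- \frac{21}{-113} + \frac{91}{3}\right) = - \frac{11 \left(- \frac{21}{-113} + \frac{91}{3}\right)}{6} = - \frac{11 \left(\left(-21\right) \left(- \frac{1}{113}\right) + 91 \cdot \frac{1}{3}\right)}{6} = - \frac{11 \left(\frac{21}{113} + \frac{91}{3}\right)}{6} = \left(- \frac{11}{6}\right) \frac{10346}{339} = - \frac{56903}{1017}$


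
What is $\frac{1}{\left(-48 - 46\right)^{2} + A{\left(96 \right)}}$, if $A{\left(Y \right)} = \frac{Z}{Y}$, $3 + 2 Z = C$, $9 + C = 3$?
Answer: $\frac{64}{565501} \approx 0.00011317$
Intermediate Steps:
$C = -6$ ($C = -9 + 3 = -6$)
$Z = - \frac{9}{2}$ ($Z = - \frac{3}{2} + \frac{1}{2} \left(-6\right) = - \frac{3}{2} - 3 = - \frac{9}{2} \approx -4.5$)
$A{\left(Y \right)} = - \frac{9}{2 Y}$
$\frac{1}{\left(-48 - 46\right)^{2} + A{\left(96 \right)}} = \frac{1}{\left(-48 - 46\right)^{2} - \frac{9}{2 \cdot 96}} = \frac{1}{\left(-94\right)^{2} - \frac{3}{64}} = \frac{1}{8836 - \frac{3}{64}} = \frac{1}{\frac{565501}{64}} = \frac{64}{565501}$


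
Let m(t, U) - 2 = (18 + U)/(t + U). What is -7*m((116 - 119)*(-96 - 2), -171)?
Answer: -217/41 ≈ -5.2927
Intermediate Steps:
m(t, U) = 2 + (18 + U)/(U + t) (m(t, U) = 2 + (18 + U)/(t + U) = 2 + (18 + U)/(U + t))
-7*m((116 - 119)*(-96 - 2), -171) = -7*(18 + 2*((116 - 119)*(-96 - 2)) + 3*(-171))/(-171 + (116 - 119)*(-96 - 2)) = -7*(18 + 2*(-3*(-98)) - 513)/(-171 - 3*(-98)) = -7*(18 + 2*294 - 513)/(-171 + 294) = -7*(18 + 588 - 513)/123 = -7*93/123 = -7*31/41 = -217/41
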